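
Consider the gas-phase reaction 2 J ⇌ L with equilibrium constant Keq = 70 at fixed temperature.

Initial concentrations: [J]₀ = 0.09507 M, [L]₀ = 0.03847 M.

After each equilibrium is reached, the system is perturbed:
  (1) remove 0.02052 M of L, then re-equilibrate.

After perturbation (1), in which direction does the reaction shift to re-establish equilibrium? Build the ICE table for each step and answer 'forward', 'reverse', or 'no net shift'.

Q₀ = 4.256 vs Keq = 70 ⇒ Q<K, forward
Step 1:
                   J          L
  I          0.09507    0.03847
  C         -0.06341     0.0317
  E          0.03166    0.07017
  solve Keq expr → x = 0.0317; check Q = 70
Then remove 0.02052 M of L.
Step 2:
                   J          L
  I          0.03166    0.04965
  C         -0.00444    0.00222
  E          0.02722    0.05187
  solve Keq expr → x = 0.00222; check Q = 70

Direction: forward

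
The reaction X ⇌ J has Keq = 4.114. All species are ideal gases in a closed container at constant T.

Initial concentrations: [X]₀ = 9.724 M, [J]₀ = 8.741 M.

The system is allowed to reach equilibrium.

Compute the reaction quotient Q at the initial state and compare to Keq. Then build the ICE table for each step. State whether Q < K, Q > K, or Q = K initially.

Q₀ = 0.8989; Q < K (proceeds forward)

Q₀ = 0.8989 vs Keq = 4.114 ⇒ Q<K, forward
Step 1:
                   X          J
  Initial      9.724      8.741
  Change      -6.113      6.113
  Equil        3.611      14.85
  solve Keq expr → x = 6.113; check Q = 4.114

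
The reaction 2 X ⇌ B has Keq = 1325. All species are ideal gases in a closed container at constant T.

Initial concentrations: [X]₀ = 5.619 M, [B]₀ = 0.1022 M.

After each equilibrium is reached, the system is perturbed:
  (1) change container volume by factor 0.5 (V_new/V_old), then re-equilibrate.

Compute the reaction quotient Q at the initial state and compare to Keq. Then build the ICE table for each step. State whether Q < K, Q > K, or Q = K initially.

Q₀ = 0.003237; Q < K (proceeds forward)

Q₀ = 0.003237 vs Keq = 1325 ⇒ Q<K, forward
Step 1:
                    X           B
  I             5.619      0.1022
  C            -5.572       2.786
  E           0.04669       2.888
  solve Keq expr → x = 2.786; check Q = 1325
Then change container volume by factor 0.5 (V_new/V_old).
Step 2:
                    X           B
  I           0.09338       5.777
  C          -0.02727     0.01364
  E           0.06611        5.79
  solve Keq expr → x = 0.01364; check Q = 1325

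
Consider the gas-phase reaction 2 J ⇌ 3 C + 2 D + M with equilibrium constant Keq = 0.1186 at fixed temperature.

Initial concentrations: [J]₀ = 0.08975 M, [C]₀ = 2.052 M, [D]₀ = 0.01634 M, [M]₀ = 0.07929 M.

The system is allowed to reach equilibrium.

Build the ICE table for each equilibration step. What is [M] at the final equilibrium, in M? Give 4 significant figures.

[M]_eq = 0.0861 M

Q₀ = 0.02271 vs Keq = 0.1186 ⇒ Q<K, forward
Step 1:
                  J         C         D         M
  Initial   0.08975     2.052   0.01634   0.07929
  Change   -0.01361   0.02042   0.01361  0.006806
  Equil     0.07614     2.072   0.02995    0.0861
  solve Keq expr → x = 0.006806; check Q = 0.1186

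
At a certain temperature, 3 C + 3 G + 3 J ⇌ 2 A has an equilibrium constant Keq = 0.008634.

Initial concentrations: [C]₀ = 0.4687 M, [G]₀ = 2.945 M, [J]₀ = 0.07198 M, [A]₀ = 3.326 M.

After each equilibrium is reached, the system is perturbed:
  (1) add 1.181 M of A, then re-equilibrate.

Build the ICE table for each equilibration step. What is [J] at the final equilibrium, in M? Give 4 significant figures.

[J]_eq = 1.442 M

Q₀ = 1.1279e+04 vs Keq = 0.008634 ⇒ Q>K, reverse
Step 1:
                  C         G         J         A
  Initial    0.4687     2.945   0.07198     3.326
  Change      1.215     1.215     1.215   -0.8101
  Equil       1.684      4.16     1.287     2.516
  solve Keq expr → x = -0.4051; check Q = 0.008634
Then add 1.181 M of A.
Step 2:
                  C         G         J         A
  Initial     1.684      4.16     1.287     3.697
  Change     0.1546    0.1546    0.1546   -0.1031
  Equil       1.838     4.315     1.442     3.594
  solve Keq expr → x = -0.05153; check Q = 0.008634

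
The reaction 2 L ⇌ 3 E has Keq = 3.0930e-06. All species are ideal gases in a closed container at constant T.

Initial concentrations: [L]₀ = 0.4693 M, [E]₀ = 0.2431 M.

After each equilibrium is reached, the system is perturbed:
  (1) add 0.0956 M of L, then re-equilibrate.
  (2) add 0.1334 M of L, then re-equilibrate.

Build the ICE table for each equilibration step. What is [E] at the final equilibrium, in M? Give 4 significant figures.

[E]_eq = 0.01309 M

Q₀ = 0.06523 vs Keq = 3.0930e-06 ⇒ Q>K, reverse
Step 1:
                  L         E
  I          0.4693    0.2431
  C           0.155   -0.2325
  E          0.6243   0.01064
  solve Keq expr → x = -0.07749; check Q = 3.0930e-06
Then add 0.0956 M of L.
Step 2:
                  L         E
  I          0.7199   0.01064
  C       -7.0194e-04  0.001053
  E          0.7192    0.0117
  solve Keq expr → x = 3.5097e-04; check Q = 3.0930e-06
Then add 0.1334 M of L.
Step 3:
                  L         E
  I          0.8526    0.0117
  C       -9.3023e-04  0.001395
  E          0.8516   0.01309
  solve Keq expr → x = 4.6512e-04; check Q = 3.0930e-06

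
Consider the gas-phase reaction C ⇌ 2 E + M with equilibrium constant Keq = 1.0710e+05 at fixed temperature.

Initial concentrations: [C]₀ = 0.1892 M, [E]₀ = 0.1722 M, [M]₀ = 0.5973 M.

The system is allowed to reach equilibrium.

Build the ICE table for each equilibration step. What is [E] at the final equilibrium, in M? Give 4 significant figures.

Q₀ = 0.09361 vs Keq = 1.0710e+05 ⇒ Q<K, forward
Step 1:
                  C         E         M
  I          0.1892    0.1722    0.5973
  C         -0.1892    0.3784    0.1892
  E       2.2262e-06    0.5506    0.7865
  solve Keq expr → x = 0.1892; check Q = 1.0710e+05

[E]_eq = 0.5506 M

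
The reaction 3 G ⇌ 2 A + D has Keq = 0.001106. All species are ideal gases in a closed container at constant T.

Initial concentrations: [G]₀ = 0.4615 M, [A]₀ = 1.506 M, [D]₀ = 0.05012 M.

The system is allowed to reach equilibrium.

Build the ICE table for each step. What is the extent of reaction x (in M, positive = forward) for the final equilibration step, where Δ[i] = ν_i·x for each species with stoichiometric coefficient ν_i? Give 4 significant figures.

Q₀ = 1.157 vs Keq = 0.001106 ⇒ Q>K, reverse
Step 1:
                    G           A           D
  I            0.4615       1.506     0.05012
  C              0.15    -0.09998    -0.04999
  E            0.6115       1.406  1.2791e-04
  solve Keq expr → x = -0.04999; check Q = 0.001106

x = -0.04999 M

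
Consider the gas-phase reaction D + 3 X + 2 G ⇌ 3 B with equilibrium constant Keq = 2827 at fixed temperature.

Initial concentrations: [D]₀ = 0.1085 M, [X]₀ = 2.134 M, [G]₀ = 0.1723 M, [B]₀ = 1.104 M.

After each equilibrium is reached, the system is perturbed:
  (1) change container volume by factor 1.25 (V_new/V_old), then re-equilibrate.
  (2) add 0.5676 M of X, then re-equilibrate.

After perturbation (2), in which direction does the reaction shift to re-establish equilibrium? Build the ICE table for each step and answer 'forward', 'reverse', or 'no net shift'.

Direction: forward

Q₀ = 42.99 vs Keq = 2827 ⇒ Q<K, forward
Step 1:
                  D         X         G         B
  I          0.1085     2.134    0.1723     1.104
  C        -0.06247   -0.1874   -0.1249    0.1874
  E         0.04603     1.947   0.04737     1.291
  solve Keq expr → x = 0.06247; check Q = 2827
Then change container volume by factor 1.25 (V_new/V_old).
Step 2:
                  D         X         G         B
  I         0.03683     1.557   0.03789     1.033
  C        0.005009   0.01503   0.01002  -0.01503
  E         0.04184     1.572   0.04791     1.018
  solve Keq expr → x = -0.005009; check Q = 2827
Then add 0.5676 M of X.
Step 3:
                  D         X         G         B
  I         0.04184      2.14   0.04791     1.018
  C       -0.006745  -0.02023  -0.01349   0.02023
  E         0.03509      2.12   0.03442     1.038
  solve Keq expr → x = 0.006745; check Q = 2827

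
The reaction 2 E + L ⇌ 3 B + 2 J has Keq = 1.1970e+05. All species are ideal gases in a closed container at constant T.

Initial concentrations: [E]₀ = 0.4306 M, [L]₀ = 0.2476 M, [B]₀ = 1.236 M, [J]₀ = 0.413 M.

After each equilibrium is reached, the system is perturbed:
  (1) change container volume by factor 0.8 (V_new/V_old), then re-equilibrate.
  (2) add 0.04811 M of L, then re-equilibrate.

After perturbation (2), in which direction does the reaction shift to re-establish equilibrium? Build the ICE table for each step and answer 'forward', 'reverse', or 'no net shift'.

Q₀ = 7.015 vs Keq = 1.1970e+05 ⇒ Q<K, forward
Step 1:
                    E           L           B           J
  Initial      0.4306      0.2476       1.236       0.413
  Change      -0.4031     -0.2016      0.6047      0.4031
  Equil       0.02746     0.04603       1.841      0.8161
  solve Keq expr → x = 0.2016; check Q = 1.1970e+05
Then change container volume by factor 0.8 (V_new/V_old).
Step 2:
                    E           L           B           J
  Initial     0.03432     0.05754       2.301        1.02
  Change     0.006811    0.003406    -0.01022   -0.006811
  Equil       0.04113     0.06094       2.291       1.013
  solve Keq expr → x = -0.003406; check Q = 1.1970e+05
Then add 0.04811 M of L.
Step 3:
                    E           L           B           J
  Initial     0.04113      0.1091       2.291       1.013
  Change    -0.009149   -0.004575     0.01372    0.009149
  Equil       0.03199      0.1045       2.304       1.023
  solve Keq expr → x = 0.004575; check Q = 1.1970e+05

Direction: forward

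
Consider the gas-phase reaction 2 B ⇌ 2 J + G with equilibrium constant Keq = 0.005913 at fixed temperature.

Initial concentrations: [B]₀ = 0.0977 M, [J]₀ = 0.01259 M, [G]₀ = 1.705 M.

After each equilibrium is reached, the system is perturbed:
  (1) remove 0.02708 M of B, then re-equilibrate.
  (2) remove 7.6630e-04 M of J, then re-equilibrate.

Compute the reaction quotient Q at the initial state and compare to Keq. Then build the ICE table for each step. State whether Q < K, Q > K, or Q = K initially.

Q₀ = 0.02831 vs Keq = 0.005913 ⇒ Q>K, reverse
Step 1:
                  B         J         G
  Initial    0.0977   0.01259     1.705
  Change   0.006451 -0.006451 -0.003225
  Equil      0.1042  0.006139     1.702
  solve Keq expr → x = -0.003225; check Q = 0.005913
Then remove 0.02708 M of B.
Step 2:
                  B         J         G
  Initial   0.07707  0.006139     1.702
  Change   0.001506 -0.001506 -7.5321e-04
  Equil     0.07858  0.004633     1.701
  solve Keq expr → x = -7.5321e-04; check Q = 0.005913
Then remove 7.6630e-04 M of J.
Step 3:
                  B         J         G
  Initial   0.07858  0.003867     1.701
  Change  -7.2317e-04 7.2317e-04 3.6159e-04
  Equil     0.07785   0.00459     1.701
  solve Keq expr → x = 3.6159e-04; check Q = 0.005913

Q₀ = 0.02831; Q > K (proceeds reverse)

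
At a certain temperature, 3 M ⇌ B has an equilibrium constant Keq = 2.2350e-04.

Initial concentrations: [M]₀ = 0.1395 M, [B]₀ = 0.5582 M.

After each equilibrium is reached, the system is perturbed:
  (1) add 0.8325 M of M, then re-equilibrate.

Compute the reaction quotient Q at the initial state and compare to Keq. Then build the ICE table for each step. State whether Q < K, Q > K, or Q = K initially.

Q₀ = 205.6 vs Keq = 2.2350e-04 ⇒ Q>K, reverse
Step 1:
                   M          B
  Initial     0.1395     0.5582
  Change       1.671    -0.5569
  Equil         1.81   0.001326
  solve Keq expr → x = -0.5569; check Q = 2.2350e-04
Then add 0.8325 M of M.
Step 2:
                   M          B
  Initial      2.643   0.001326
  Change   -0.008281    0.00276
  Equil        2.634   0.004086
  solve Keq expr → x = 0.00276; check Q = 2.2350e-04

Q₀ = 205.6; Q > K (proceeds reverse)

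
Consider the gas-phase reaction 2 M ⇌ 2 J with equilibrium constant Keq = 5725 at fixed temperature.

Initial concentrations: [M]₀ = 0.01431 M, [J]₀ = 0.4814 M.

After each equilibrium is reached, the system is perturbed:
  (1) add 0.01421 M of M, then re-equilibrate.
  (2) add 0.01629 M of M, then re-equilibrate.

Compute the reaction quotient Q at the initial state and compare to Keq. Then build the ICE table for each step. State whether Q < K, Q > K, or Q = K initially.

Q₀ = 1132 vs Keq = 5725 ⇒ Q<K, forward
Step 1:
                    M           J
  init        0.01431      0.4814
  Δ         -0.007844    0.007844
  eq         0.006466      0.4892
  solve Keq expr → x = 0.003922; check Q = 5725
Then add 0.01421 M of M.
Step 2:
                    M           J
  init        0.02068      0.4892
  Δ          -0.01402     0.01402
  eq         0.006651      0.5033
  solve Keq expr → x = 0.007012; check Q = 5725
Then add 0.01629 M of M.
Step 3:
                    M           J
  init        0.02294      0.5033
  Δ          -0.01608     0.01608
  eq         0.006864      0.5193
  solve Keq expr → x = 0.008039; check Q = 5725

Q₀ = 1132; Q < K (proceeds forward)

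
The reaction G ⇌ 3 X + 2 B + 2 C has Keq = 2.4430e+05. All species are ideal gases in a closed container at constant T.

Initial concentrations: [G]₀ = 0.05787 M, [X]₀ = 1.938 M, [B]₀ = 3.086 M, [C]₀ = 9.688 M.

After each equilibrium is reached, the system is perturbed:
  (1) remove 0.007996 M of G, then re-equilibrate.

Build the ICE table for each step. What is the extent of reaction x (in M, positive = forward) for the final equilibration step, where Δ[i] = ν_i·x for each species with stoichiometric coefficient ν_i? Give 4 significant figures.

x = -0.00672 M

Q₀ = 1.1243e+05 vs Keq = 2.4430e+05 ⇒ Q<K, forward
Step 1:
                   G          X          B          C
  init       0.05787      1.938      3.086      9.688
  Δ         -0.02645    0.07936     0.0529     0.0529
  eq         0.03142      2.017      3.139      9.741
  solve Keq expr → x = 0.02645; check Q = 2.4430e+05
Then remove 0.007996 M of G.
Step 2:
                   G          X          B          C
  init       0.02342      2.017      3.139      9.741
  Δ          0.00672   -0.02016   -0.01344   -0.01344
  eq         0.03014      1.997      3.125      9.727
  solve Keq expr → x = -0.00672; check Q = 2.4430e+05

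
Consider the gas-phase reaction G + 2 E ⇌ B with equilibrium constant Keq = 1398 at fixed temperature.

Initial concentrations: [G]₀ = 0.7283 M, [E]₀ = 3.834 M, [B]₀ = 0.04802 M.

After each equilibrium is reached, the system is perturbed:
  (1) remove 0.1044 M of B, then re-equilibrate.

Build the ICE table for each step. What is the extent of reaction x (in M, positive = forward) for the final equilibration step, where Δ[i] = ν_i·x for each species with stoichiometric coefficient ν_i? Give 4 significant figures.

x = 1.3207e-05 M

Q₀ = 0.004485 vs Keq = 1398 ⇒ Q<K, forward
Step 1:
                    G           E           B
  Initial      0.7283       3.834     0.04802
  Change      -0.7282      -1.456      0.7282
  Equil    9.8221e-05       2.378      0.7762
  solve Keq expr → x = 0.7282; check Q = 1398
Then remove 0.1044 M of B.
Step 2:
                    G           E           B
  Initial  9.8221e-05       2.378      0.6718
  Change  -1.3207e-05 -2.6414e-05  1.3207e-05
  Equil    8.5014e-05       2.378      0.6718
  solve Keq expr → x = 1.3207e-05; check Q = 1398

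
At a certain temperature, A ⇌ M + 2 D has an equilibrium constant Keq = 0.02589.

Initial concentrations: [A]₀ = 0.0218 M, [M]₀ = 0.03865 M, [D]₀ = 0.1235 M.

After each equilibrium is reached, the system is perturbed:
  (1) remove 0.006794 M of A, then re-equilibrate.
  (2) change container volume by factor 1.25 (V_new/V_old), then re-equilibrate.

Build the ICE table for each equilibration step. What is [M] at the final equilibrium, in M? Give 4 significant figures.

Q₀ = 0.02704 vs Keq = 0.02589 ⇒ Q>K, reverse
Step 1:
                  A         M         D
  init       0.0218   0.03865    0.1235
  Δ       4.1854e-04 -4.1854e-04 -8.3708e-04
  eq        0.02222   0.03823    0.1227
  solve Keq expr → x = -4.1854e-04; check Q = 0.02589
Then remove 0.006794 M of A.
Step 2:
                  A         M         D
  init      0.01542   0.03823    0.1227
  Δ        0.003045 -0.003045 -0.006089
  eq        0.01847   0.03519    0.1166
  solve Keq expr → x = -0.003045; check Q = 0.02589
Then change container volume by factor 1.25 (V_new/V_old).
Step 3:
                  A         M         D
  init      0.01478   0.02815   0.09326
  Δ       -0.002958  0.002958  0.005916
  eq        0.01182   0.03111   0.09917
  solve Keq expr → x = 0.002958; check Q = 0.02589

[M]_eq = 0.03111 M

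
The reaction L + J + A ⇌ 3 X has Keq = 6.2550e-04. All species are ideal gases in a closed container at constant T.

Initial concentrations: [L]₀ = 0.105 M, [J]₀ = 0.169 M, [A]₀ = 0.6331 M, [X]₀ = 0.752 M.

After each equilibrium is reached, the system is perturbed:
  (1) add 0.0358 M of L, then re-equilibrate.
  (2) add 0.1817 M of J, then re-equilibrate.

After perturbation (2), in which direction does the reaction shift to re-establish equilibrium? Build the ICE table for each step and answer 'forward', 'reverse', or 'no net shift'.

Direction: forward

Q₀ = 37.85 vs Keq = 6.2550e-04 ⇒ Q>K, reverse
Step 1:
                   L          J          A          X
  Initial      0.105      0.169     0.6331      0.752
  Change      0.2366     0.2366     0.2366    -0.7098
  Equil       0.3416     0.4056     0.8697    0.04224
  solve Keq expr → x = -0.2366; check Q = 6.2550e-04
Then add 0.0358 M of L.
Step 2:
                   L          J          A          X
  Initial     0.3774     0.4056     0.8697    0.04224
  Change  -4.6161e-04 -4.6161e-04 -4.6161e-04   0.001385
  Equil       0.3769     0.4051     0.8692    0.04362
  solve Keq expr → x = 4.6161e-04; check Q = 6.2550e-04
Then add 0.1817 M of J.
Step 3:
                   L          J          A          X
  Initial     0.3769     0.5868     0.8692    0.04362
  Change   -0.001856  -0.001856  -0.001856   0.005567
  Equil       0.3751      0.585     0.8674    0.04919
  solve Keq expr → x = 0.001856; check Q = 6.2550e-04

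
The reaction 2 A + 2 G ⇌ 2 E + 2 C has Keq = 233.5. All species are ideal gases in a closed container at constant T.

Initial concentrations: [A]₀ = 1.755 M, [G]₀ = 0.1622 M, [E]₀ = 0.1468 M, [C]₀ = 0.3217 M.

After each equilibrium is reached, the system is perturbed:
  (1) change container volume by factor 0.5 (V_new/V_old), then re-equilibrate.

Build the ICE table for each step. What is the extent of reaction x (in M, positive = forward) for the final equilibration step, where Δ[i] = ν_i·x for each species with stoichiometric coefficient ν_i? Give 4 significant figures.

x = 0 M

Q₀ = 0.02752 vs Keq = 233.5 ⇒ Q<K, forward
Step 1:
                    A           G           E           C
  Initial       1.755      0.1622      0.1468      0.3217
  Change      -0.1563     -0.1563      0.1563      0.1563
  Equil         1.599     0.00593      0.3031       0.478
  solve Keq expr → x = 0.07814; check Q = 233.5
Then change container volume by factor 0.5 (V_new/V_old).
Step 2:
                    A           G           E           C
  Initial       3.197     0.01186      0.6061      0.9559
  Change            0           0           0           0
  Equil         3.197     0.01186      0.6061      0.9559
  solve Keq expr → x = 0; check Q = 233.5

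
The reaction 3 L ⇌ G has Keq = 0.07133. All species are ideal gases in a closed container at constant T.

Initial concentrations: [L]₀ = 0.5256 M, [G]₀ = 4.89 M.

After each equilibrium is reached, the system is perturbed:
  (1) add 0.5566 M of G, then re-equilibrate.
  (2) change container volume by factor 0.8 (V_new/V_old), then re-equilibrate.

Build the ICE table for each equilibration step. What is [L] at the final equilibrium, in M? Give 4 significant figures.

Q₀ = 33.68 vs Keq = 0.07133 ⇒ Q>K, reverse
Step 1:
                  L         G
  Initial    0.5256      4.89
  Change       3.24     -1.08
  Equil       3.766      3.81
  solve Keq expr → x = -1.08; check Q = 0.07133
Then add 0.5566 M of G.
Step 2:
                  L         G
  Initial     3.766     4.366
  Change     0.1591  -0.05304
  Equil       3.925     4.313
  solve Keq expr → x = -0.05304; check Q = 0.07133
Then change container volume by factor 0.8 (V_new/V_old).
Step 3:
                  L         G
  Initial     4.906     5.392
  Change    -0.6245    0.2082
  Equil       4.282       5.6
  solve Keq expr → x = 0.2082; check Q = 0.07133

[L]_eq = 4.282 M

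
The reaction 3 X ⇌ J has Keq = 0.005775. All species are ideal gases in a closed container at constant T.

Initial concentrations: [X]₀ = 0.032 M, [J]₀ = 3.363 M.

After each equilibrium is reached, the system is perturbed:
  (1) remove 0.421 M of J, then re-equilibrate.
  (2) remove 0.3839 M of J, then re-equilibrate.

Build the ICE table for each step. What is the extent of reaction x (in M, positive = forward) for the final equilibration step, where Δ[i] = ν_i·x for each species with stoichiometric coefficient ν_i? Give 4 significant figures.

Q₀ = 1.0263e+05 vs Keq = 0.005775 ⇒ Q>K, reverse
Step 1:
                   X          J
  I            0.032      3.363
  C            6.098     -2.033
  E             6.13       1.33
  solve Keq expr → x = -2.033; check Q = 0.005775
Then remove 0.421 M of J.
Step 2:
                   X          J
  I             6.13     0.9093
  C          -0.4489     0.1496
  E            5.681      1.059
  solve Keq expr → x = 0.1496; check Q = 0.005775
Then remove 0.3839 M of J.
Step 3:
                   X          J
  I            5.681      0.675
  C          -0.4521     0.1507
  E            5.229     0.8257
  solve Keq expr → x = 0.1507; check Q = 0.005775

x = 0.1507 M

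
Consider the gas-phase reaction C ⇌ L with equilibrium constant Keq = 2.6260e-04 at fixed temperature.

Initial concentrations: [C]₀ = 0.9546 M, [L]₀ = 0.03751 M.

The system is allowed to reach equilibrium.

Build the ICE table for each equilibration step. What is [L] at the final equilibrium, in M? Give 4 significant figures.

Q₀ = 0.03929 vs Keq = 2.6260e-04 ⇒ Q>K, reverse
Step 1:
                   C          L
  init        0.9546    0.03751
  Δ          0.03725   -0.03725
  eq          0.9918 2.6046e-04
  solve Keq expr → x = -0.03725; check Q = 2.6260e-04

[L]_eq = 2.6046e-04 M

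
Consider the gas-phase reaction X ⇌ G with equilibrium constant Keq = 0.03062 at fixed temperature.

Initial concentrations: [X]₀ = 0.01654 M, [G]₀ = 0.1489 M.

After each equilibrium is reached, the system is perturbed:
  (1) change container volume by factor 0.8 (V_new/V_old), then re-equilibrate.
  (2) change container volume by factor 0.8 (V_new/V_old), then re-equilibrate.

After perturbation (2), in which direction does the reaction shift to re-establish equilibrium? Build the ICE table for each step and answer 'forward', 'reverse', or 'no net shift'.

Q₀ = 9.002 vs Keq = 0.03062 ⇒ Q>K, reverse
Step 1:
                   X          G
  I          0.01654     0.1489
  C            0.144     -0.144
  E           0.1605   0.004915
  solve Keq expr → x = -0.144; check Q = 0.03062
Then change container volume by factor 0.8 (V_new/V_old).
Step 2:
                   X          G
  I           0.2007   0.006144
  C                0          0
  E           0.2007   0.006144
  solve Keq expr → x = 0; check Q = 0.03062
Then change container volume by factor 0.8 (V_new/V_old).
Step 3:
                   X          G
  I           0.2508    0.00768
  C                0          0
  E           0.2508    0.00768
  solve Keq expr → x = 0; check Q = 0.03062

Direction: no net shift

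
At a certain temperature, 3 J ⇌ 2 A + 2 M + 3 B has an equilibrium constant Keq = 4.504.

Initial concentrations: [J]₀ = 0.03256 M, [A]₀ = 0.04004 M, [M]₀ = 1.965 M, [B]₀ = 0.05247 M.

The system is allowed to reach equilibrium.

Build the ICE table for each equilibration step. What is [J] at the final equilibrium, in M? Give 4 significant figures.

Q₀ = 0.02591 vs Keq = 4.504 ⇒ Q<K, forward
Step 1:
                  J         A         M         B
  init      0.03256   0.04004     1.965   0.05247
  Δ        -0.02226   0.01484   0.01484   0.02226
  eq         0.0103   0.05488      1.98   0.07473
  solve Keq expr → x = 0.007419; check Q = 4.504

[J]_eq = 0.0103 M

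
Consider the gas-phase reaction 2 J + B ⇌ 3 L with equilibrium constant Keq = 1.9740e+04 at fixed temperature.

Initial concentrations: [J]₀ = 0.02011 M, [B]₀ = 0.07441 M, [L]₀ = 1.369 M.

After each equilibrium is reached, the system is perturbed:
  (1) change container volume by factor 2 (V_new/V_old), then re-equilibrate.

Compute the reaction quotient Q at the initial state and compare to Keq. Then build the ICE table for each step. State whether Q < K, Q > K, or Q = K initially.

Q₀ = 8.5262e+04 vs Keq = 1.9740e+04 ⇒ Q>K, reverse
Step 1:
                  J         B         L
  I         0.02011   0.07441     1.369
  C         0.01817  0.009086  -0.02726
  E         0.03828    0.0835     1.342
  solve Keq expr → x = -0.009086; check Q = 1.9740e+04
Then change container volume by factor 2 (V_new/V_old).
Step 2:
                  J         B         L
  I         0.01914   0.04175    0.6709
  C               0         0         0
  E         0.01914   0.04175    0.6709
  solve Keq expr → x = 0; check Q = 1.9740e+04

Q₀ = 8.5262e+04; Q > K (proceeds reverse)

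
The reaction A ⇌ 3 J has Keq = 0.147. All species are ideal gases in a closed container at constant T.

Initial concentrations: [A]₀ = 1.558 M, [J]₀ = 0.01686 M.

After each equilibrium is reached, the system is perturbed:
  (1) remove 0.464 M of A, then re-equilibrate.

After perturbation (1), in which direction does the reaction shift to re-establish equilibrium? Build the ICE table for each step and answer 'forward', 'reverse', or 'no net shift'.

Direction: reverse

Q₀ = 3.0761e-06 vs Keq = 0.147 ⇒ Q<K, forward
Step 1:
                    A           J
  Initial       1.558     0.01686
  Change      -0.1897      0.5691
  Equil         1.368      0.5859
  solve Keq expr → x = 0.1897; check Q = 0.147
Then remove 0.464 M of A.
Step 2:
                    A           J
  Initial      0.9043      0.5859
  Change      0.02371    -0.07113
  Equil         0.928      0.5148
  solve Keq expr → x = -0.02371; check Q = 0.147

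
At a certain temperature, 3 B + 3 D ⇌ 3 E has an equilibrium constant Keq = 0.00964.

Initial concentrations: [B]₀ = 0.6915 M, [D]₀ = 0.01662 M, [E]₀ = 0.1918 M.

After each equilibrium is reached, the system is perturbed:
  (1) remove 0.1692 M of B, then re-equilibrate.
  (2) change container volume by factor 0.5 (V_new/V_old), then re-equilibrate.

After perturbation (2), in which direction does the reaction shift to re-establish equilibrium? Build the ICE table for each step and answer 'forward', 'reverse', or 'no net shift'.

Q₀ = 4648 vs Keq = 0.00964 ⇒ Q>K, reverse
Step 1:
                  B         D         E
  init       0.6915   0.01662    0.1918
  Δ          0.1598    0.1598   -0.1598
  eq         0.8513    0.1764   0.03197
  solve Keq expr → x = -0.05328; check Q = 0.00964
Then remove 0.1692 M of B.
Step 2:
                  B         D         E
  init       0.6821    0.1764   0.03197
  Δ        0.005367  0.005367 -0.005367
  eq         0.6875    0.1818    0.0266
  solve Keq expr → x = -0.001789; check Q = 0.00964
Then change container volume by factor 0.5 (V_new/V_old).
Step 3:
                  B         D         E
  init        1.375    0.3636   0.05321
  Δ        -0.03907  -0.03907   0.03907
  eq          1.336    0.3246   0.09228
  solve Keq expr → x = 0.01302; check Q = 0.00964

Direction: forward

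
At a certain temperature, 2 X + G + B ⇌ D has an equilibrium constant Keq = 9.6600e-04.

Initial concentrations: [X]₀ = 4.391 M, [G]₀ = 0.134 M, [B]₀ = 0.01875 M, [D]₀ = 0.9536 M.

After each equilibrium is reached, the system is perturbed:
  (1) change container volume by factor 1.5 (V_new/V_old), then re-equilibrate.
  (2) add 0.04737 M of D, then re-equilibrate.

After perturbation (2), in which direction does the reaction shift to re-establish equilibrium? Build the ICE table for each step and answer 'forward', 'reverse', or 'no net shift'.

Direction: reverse

Q₀ = 19.68 vs Keq = 9.6600e-04 ⇒ Q>K, reverse
Step 1:
                   X          G          B          D
  I            4.391      0.134    0.01875     0.9536
  C            1.834     0.9168     0.9168    -0.9168
  E            6.225      1.051     0.9356     0.0368
  solve Keq expr → x = -0.9168; check Q = 9.6600e-04
Then change container volume by factor 1.5 (V_new/V_old).
Step 2:
                   X          G          B          D
  I             4.15     0.7005     0.6237    0.02453
  C          0.03353    0.01676    0.01676   -0.01676
  E            4.183     0.7173     0.6405   0.007766
  solve Keq expr → x = -0.01676; check Q = 9.6600e-04
Then add 0.04737 M of D.
Step 3:
                   X          G          B          D
  I            4.183     0.7173     0.6405    0.05514
  C          0.09178    0.04589    0.04589   -0.04589
  E            4.275     0.7632     0.6864   0.009248
  solve Keq expr → x = -0.04589; check Q = 9.6600e-04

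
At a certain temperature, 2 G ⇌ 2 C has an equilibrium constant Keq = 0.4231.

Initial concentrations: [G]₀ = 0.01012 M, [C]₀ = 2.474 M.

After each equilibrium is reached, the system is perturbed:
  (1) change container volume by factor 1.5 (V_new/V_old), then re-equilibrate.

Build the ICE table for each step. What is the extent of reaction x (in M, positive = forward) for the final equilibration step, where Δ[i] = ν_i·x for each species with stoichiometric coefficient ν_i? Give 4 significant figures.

Q₀ = 5.9764e+04 vs Keq = 0.4231 ⇒ Q>K, reverse
Step 1:
                    G           C
  init        0.01012       2.474
  Δ             1.495      -1.495
  eq            1.505       0.979
  solve Keq expr → x = -0.7475; check Q = 0.4231
Then change container volume by factor 1.5 (V_new/V_old).
Step 2:
                    G           C
  init          1.003      0.6527
  Δ                 0           0
  eq            1.003      0.6527
  solve Keq expr → x = 0; check Q = 0.4231

x = 0 M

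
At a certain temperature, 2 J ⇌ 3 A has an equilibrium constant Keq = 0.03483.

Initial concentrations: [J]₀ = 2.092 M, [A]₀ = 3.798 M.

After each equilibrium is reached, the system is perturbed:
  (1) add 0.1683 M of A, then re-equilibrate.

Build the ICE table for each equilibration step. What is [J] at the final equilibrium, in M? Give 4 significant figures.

[J]_eq = 4.172 M

Q₀ = 12.52 vs Keq = 0.03483 ⇒ Q>K, reverse
Step 1:
                   J          A
  I            2.092      3.798
  C            1.977     -2.966
  E            4.069     0.8324
  solve Keq expr → x = -0.9885; check Q = 0.03483
Then add 0.1683 M of A.
Step 2:
                   J          A
  I            4.069      1.001
  C           0.1029    -0.1543
  E            4.172     0.8463
  solve Keq expr → x = -0.05144; check Q = 0.03483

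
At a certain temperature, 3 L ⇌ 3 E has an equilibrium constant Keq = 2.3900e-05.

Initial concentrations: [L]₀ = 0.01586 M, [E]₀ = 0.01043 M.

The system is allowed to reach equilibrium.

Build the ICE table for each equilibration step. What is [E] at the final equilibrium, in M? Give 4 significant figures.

Q₀ = 0.2844 vs Keq = 2.3900e-05 ⇒ Q>K, reverse
Step 1:
                    L           E
  I           0.01586     0.01043
  C          0.009694   -0.009694
  E           0.02555  7.3608e-04
  solve Keq expr → x = -0.003231; check Q = 2.3900e-05

[E]_eq = 7.3608e-04 M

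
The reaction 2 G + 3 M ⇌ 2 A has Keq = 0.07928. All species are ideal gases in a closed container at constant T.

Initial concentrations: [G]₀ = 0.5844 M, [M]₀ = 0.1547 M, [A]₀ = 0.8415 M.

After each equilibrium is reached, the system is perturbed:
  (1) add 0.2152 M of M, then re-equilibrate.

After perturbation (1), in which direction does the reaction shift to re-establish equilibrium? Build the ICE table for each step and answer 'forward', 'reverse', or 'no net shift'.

Q₀ = 560 vs Keq = 0.07928 ⇒ Q>K, reverse
Step 1:
                  G         M         A
  I          0.5844    0.1547    0.8415
  C          0.5408    0.8112   -0.5408
  E           1.125    0.9659    0.3007
  solve Keq expr → x = -0.2704; check Q = 0.07928
Then add 0.2152 M of M.
Step 2:
                  G         M         A
  I           1.125     1.181    0.3007
  C         -0.0507  -0.07604    0.0507
  E           1.074     1.105    0.3514
  solve Keq expr → x = 0.02535; check Q = 0.07928

Direction: forward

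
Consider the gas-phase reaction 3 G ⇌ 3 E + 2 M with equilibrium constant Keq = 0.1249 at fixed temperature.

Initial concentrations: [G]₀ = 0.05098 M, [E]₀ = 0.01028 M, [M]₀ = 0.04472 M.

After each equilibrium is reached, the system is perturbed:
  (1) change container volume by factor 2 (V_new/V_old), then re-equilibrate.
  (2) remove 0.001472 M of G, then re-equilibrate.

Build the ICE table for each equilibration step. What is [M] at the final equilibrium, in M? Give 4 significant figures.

Q₀ = 1.6398e-05 vs Keq = 0.1249 ⇒ Q<K, forward
Step 1:
                   G          E          M
  init       0.05098    0.01028    0.04472
  Δ         -0.03561    0.03561    0.02374
  eq         0.01537    0.04589    0.06846
  solve Keq expr → x = 0.01187; check Q = 0.1249
Then change container volume by factor 2 (V_new/V_old).
Step 2:
                   G          E          M
  init      0.007683    0.02295    0.03423
  Δ        -0.002222   0.002222   0.001481
  eq        0.005461    0.02517    0.03571
  solve Keq expr → x = 7.4072e-04; check Q = 0.1249
Then remove 0.001472 M of G.
Step 3:
                   G          E          M
  init      0.003989    0.02517    0.03571
  Δ         0.001148  -0.001148 -7.6545e-04
  eq        0.005137    0.02402    0.03495
  solve Keq expr → x = -3.8272e-04; check Q = 0.1249

[M]_eq = 0.03495 M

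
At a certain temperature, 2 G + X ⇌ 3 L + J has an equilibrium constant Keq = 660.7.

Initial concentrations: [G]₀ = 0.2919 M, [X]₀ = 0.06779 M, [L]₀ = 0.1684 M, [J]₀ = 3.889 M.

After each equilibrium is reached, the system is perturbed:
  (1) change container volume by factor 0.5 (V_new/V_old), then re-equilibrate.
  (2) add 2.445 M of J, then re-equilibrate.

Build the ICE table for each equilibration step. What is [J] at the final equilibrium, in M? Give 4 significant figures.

[J]_eq = 10.33 M

Q₀ = 3.215 vs Keq = 660.7 ⇒ Q<K, forward
Step 1:
                  G         X         L         J
  I          0.2919   0.06779    0.1684     3.889
  C         -0.1189  -0.05946    0.1784   0.05946
  E           0.173  0.008329    0.3468     3.948
  solve Keq expr → x = 0.05946; check Q = 660.7
Then change container volume by factor 0.5 (V_new/V_old).
Step 2:
                  G         X         L         J
  I           0.346   0.01666    0.6936     7.897
  C         0.01925  0.009626  -0.02888 -0.009626
  E          0.3652   0.02628    0.6647     7.887
  solve Keq expr → x = -0.009626; check Q = 660.7
Then add 2.445 M of J.
Step 3:
                  G         X         L         J
  I          0.3652   0.02628    0.6647     10.33
  C        0.009046  0.004523  -0.01357 -0.004523
  E          0.3743   0.03081    0.6511     10.33
  solve Keq expr → x = -0.004523; check Q = 660.7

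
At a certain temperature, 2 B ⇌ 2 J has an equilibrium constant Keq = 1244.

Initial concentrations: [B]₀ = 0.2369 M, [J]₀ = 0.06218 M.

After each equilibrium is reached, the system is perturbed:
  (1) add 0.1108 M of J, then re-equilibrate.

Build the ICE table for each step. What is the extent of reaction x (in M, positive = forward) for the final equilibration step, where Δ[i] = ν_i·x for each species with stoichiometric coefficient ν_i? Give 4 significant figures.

Q₀ = 0.06889 vs Keq = 1244 ⇒ Q<K, forward
Step 1:
                   B          J
  I           0.2369    0.06218
  C          -0.2287     0.2287
  E         0.008246     0.2908
  solve Keq expr → x = 0.1143; check Q = 1244
Then add 0.1108 M of J.
Step 2:
                   B          J
  I         0.008246     0.4016
  C         0.003055  -0.003055
  E           0.0113     0.3986
  solve Keq expr → x = -0.001527; check Q = 1244

x = -0.001527 M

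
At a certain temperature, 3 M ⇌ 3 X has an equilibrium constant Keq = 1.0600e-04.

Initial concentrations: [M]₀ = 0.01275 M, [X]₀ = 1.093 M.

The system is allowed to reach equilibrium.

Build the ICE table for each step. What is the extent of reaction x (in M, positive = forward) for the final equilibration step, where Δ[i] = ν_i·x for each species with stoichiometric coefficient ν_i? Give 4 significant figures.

x = -0.3477 M

Q₀ = 6.2998e+05 vs Keq = 1.0600e-04 ⇒ Q>K, reverse
Step 1:
                  M         X
  init      0.01275     1.093
  Δ           1.043    -1.043
  eq          1.056   0.04997
  solve Keq expr → x = -0.3477; check Q = 1.0600e-04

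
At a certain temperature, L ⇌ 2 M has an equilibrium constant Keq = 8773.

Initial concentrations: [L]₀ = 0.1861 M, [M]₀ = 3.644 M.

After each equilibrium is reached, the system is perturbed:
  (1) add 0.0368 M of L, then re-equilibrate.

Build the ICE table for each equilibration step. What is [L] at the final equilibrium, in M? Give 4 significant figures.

Q₀ = 71.35 vs Keq = 8773 ⇒ Q<K, forward
Step 1:
                   L          M
  init        0.1861      3.644
  Δ          -0.1843     0.3685
  eq        0.001835      4.013
  solve Keq expr → x = 0.1843; check Q = 8773
Then add 0.0368 M of L.
Step 2:
                   L          M
  init       0.03864      4.013
  Δ         -0.03673    0.07346
  eq        0.001903      4.086
  solve Keq expr → x = 0.03673; check Q = 8773

[L]_eq = 0.001903 M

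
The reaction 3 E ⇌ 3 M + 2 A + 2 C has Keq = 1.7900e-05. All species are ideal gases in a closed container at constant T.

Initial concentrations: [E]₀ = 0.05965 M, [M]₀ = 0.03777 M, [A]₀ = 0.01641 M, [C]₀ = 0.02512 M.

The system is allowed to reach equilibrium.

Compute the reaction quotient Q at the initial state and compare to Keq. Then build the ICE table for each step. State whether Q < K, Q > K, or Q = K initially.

Q₀ = 4.3139e-08; Q < K (proceeds forward)

Q₀ = 4.3139e-08 vs Keq = 1.7900e-05 ⇒ Q<K, forward
Step 1:
                    E           M           A           C
  init        0.05965     0.03777     0.01641     0.02512
  Δ           -0.0272      0.0272     0.01813     0.01813
  eq          0.03245     0.06497     0.03454     0.04325
  solve Keq expr → x = 0.009065; check Q = 1.7900e-05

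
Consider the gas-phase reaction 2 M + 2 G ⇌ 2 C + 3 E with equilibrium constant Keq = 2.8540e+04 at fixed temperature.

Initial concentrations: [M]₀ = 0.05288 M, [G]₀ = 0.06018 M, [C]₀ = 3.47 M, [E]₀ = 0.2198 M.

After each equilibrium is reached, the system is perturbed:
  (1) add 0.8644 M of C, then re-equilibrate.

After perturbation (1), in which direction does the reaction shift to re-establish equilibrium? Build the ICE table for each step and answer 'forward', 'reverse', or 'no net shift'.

Direction: reverse

Q₀ = 1.2626e+04 vs Keq = 2.8540e+04 ⇒ Q<K, forward
Step 1:
                    M           G           C           E
  I           0.05288     0.06018        3.47      0.2198
  C          -0.00837    -0.00837     0.00837     0.01255
  E           0.04451     0.05181       3.478      0.2324
  solve Keq expr → x = 0.004185; check Q = 2.8540e+04
Then add 0.8644 M of C.
Step 2:
                    M           G           C           E
  I           0.04451     0.05181       4.343      0.2324
  C           0.00444     0.00444    -0.00444    -0.00666
  E           0.04895     0.05625       4.338      0.2257
  solve Keq expr → x = -0.00222; check Q = 2.8540e+04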